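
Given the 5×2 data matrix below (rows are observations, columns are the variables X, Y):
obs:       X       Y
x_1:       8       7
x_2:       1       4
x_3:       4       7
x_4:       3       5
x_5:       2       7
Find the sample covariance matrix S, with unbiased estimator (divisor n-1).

Step 1 — column means:
  mean(X) = (8 + 1 + 4 + 3 + 2) / 5 = 18/5 = 3.6
  mean(Y) = (7 + 4 + 7 + 5 + 7) / 5 = 30/5 = 6

Step 2 — sample covariance S[i,j] = (1/(n-1)) · Σ_k (x_{k,i} - mean_i) · (x_{k,j} - mean_j), with n-1 = 4.
  S[X,X] = ((4.4)·(4.4) + (-2.6)·(-2.6) + (0.4)·(0.4) + (-0.6)·(-0.6) + (-1.6)·(-1.6)) / 4 = 29.2/4 = 7.3
  S[X,Y] = ((4.4)·(1) + (-2.6)·(-2) + (0.4)·(1) + (-0.6)·(-1) + (-1.6)·(1)) / 4 = 9/4 = 2.25
  S[Y,Y] = ((1)·(1) + (-2)·(-2) + (1)·(1) + (-1)·(-1) + (1)·(1)) / 4 = 8/4 = 2

S is symmetric (S[j,i] = S[i,j]). Assembling:

S = [[7.3, 2.25],
 [2.25, 2]]


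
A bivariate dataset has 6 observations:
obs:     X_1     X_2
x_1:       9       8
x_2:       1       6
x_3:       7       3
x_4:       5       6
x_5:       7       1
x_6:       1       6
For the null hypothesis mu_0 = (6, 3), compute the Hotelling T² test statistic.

Step 1 — sample mean vector:
  mean(X_1) = (9 + 1 + 7 + 5 + 7 + 1) / 6 = 30/6 = 5
  mean(X_2) = (8 + 6 + 3 + 6 + 1 + 6) / 6 = 30/6 = 5
  x̄ = (5, 5),  deviation x̄ - mu_0 = (5, 5) - (6, 3) = (-1, 2).

Step 2 — sample covariance matrix, S[i,j] = (1/(n-1)) · Σ_k (x_{k,i} - mean_i) · (x_{k,j} - mean_j), divisor n-1 = 5:
  S[X_1,X_1] = ((4)·(4) + (-4)·(-4) + (2)·(2) + (0)·(0) + (2)·(2) + (-4)·(-4)) / 5 = 56/5 = 11.2
  S[X_1,X_2] = ((4)·(3) + (-4)·(1) + (2)·(-2) + (0)·(1) + (2)·(-4) + (-4)·(1)) / 5 = -8/5 = -1.6
  S[X_2,X_2] = ((3)·(3) + (1)·(1) + (-2)·(-2) + (1)·(1) + (-4)·(-4) + (1)·(1)) / 5 = 32/5 = 6.4
  S = [[11.2, -1.6],
 [-1.6, 6.4]].

Step 3 — invert S. det(S) = 11.2·6.4 - (-1.6)² = 69.12.
  S^{-1} = (1/det) · [[d, -b], [-b, a]] = [[0.0926, 0.0231],
 [0.0231, 0.162]].

Step 4 — quadratic form (x̄ - mu_0)^T · S^{-1} · (x̄ - mu_0):
  S^{-1} · (x̄ - mu_0) = (-0.0463, 0.3009),
  (x̄ - mu_0)^T · [...] = (-1)·(-0.0463) + (2)·(0.3009) = 0.6481.

Step 5 — scale by n: T² = 6 · 0.6481 = 3.8889.

T² ≈ 3.8889


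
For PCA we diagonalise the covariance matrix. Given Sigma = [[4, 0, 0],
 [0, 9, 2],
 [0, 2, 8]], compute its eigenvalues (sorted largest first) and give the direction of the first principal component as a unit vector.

Step 1 — characteristic polynomial p(λ) = det(λI - Sigma) = λ³ - tr·λ² + c_1·λ - det, where tr = trace, c_1 = sum of the principal 2×2 minors, det = det(Sigma):
  tr = 4 + 9 + 8 = 21,
  c_1 = (4·9 - (0)²) + (4·8 - (0)²) + (9·8 - (2)²) = 36 + 32 + 68 = 136,
  det = 4·(9·8 - (2)²) - (0)·((0)·8 - (2)·(0)) + (0)·((0)·(2) - 9·(0)) = 4·(68) - (0)·(0) + (0)·(0) = 272.
  So p(λ) = λ³ - 21λ² + 136λ - 272.
Step 2 — look for an integer root (rational root theorem: any rational root is an integer divisor of 272). Testing λ = 4:
  p(4) = 64 - 336 + 544 - 272 = 0  ✓
  Dividing out (λ - 4): p(λ) = (λ - 4)(λ² - 17λ + 68).
Step 3 — remaining eigenvalues from the quadratic λ² - 17λ + 68 = 0:
  Δ = 17² - 4·68 = 289 - 272 = 17,  λ = (17 ± √17)/2 = (17 ± 4.1231)/2 ≈ 10.5616 or 6.4384.
  Sorted: λ_1 = 10.5616,  λ_2 = 6.4384,  λ_3 = 4  (check: sum = 21 = tr ✓).

Step 4 — unit eigenvector for λ_1 ≈ 10.5616: v spans the null space of (Sigma - λ_1 I), whose rows are
  r_1 = (-6.5616, 0, 0),  r_2 = (0, -1.5616, 2),  r_3 = (0, 2, -2.5616).
  v is orthogonal to every row, so take v ∝ r_1 × r_2 = ((0)·(2) - (0)·(-1.5616), (0)·(0) - (-6.5616)·(2), (-6.5616)·(-1.5616) - (0)·(0)) ≈ (0, 13.1231, 10.2462).
  Let u = (0, 13.1231, 10.2462).
  ||u|| = √((0)² + (13.1231)² + (10.2462)²) = √(277.2007) ≈ 16.6493,  v_1 = u/||u|| ≈ (0, 0.7882, 0.6154) (||v_1|| = 1).

λ_1 = 10.5616,  λ_2 = 6.4384,  λ_3 = 4;  v_1 ≈ (0, 0.7882, 0.6154)


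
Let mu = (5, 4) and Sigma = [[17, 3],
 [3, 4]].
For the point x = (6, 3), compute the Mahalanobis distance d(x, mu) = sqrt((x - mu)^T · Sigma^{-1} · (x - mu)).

Step 1 — centre the observation: (x - mu) = (1, -1).

Step 2 — invert Sigma. det(Sigma) = 17·4 - (3)² = 59.
  Sigma^{-1} = (1/det) · [[d, -b], [-b, a]] = [[0.0678, -0.0508],
 [-0.0508, 0.2881]].

Step 3 — form the quadratic (x - mu)^T · Sigma^{-1} · (x - mu):
  Sigma^{-1} · (x - mu) = (0.1186, -0.339).
  (x - mu)^T · [Sigma^{-1} · (x - mu)] = (1)·(0.1186) + (-1)·(-0.339) = 0.4576.

Step 4 — take square root: d = √(0.4576) ≈ 0.6765.

d(x, mu) = √(0.4576) ≈ 0.6765


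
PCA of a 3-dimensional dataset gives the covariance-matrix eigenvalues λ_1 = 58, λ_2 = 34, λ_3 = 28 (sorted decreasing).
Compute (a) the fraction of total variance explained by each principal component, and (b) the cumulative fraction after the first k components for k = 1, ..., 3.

Step 1 — total variance = trace(Sigma) = Σ λ_i = 58 + 34 + 28 = 120.

Step 2 — fraction explained by component i = λ_i / Σ λ:
  PC1: 58/120 = 0.4833
  PC2: 34/120 = 0.2833
  PC3: 28/120 = 0.2333

Step 3 — cumulative fraction after k components = (λ_1 + ... + λ_k) / Σ λ:
  k = 1: 58/120 = 0.4833
  k = 2: (58 + 34)/120 = 92/120 = 0.7667
  k = 3: (58 + 34 + 28)/120 = 120/120 = 1

Summary (fraction, with percent):

explained: PC1 0.4833 (48.33%), PC2 0.2833 (28.33%), PC3 0.2333 (23.33%);  cumulative: 0.4833, 0.7667, 1


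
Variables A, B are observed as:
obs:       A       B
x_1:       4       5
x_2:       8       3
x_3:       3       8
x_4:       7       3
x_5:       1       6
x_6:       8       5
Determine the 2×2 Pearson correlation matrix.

Step 1 — column means:
  mean(A) = (4 + 8 + 3 + 7 + 1 + 8) / 6 = 31/6 = 5.1667
  mean(B) = (5 + 3 + 8 + 3 + 6 + 5) / 6 = 30/6 = 5

Step 2 — sample variances and covariances s[i,j] = (1/(n-1)) · Σ_k (x_{k,i} - mean_i) · (x_{k,j} - mean_j), with n-1 = 5:
  s[A,A] = ((-1.1667)·(-1.1667) + (2.8333)·(2.8333) + (-2.1667)·(-2.1667) + (1.8333)·(1.8333) + (-4.1667)·(-4.1667) + (2.8333)·(2.8333)) / 5 = 42.8333/5 = 8.5667
  s[A,B] = ((-1.1667)·(0) + (2.8333)·(-2) + (-2.1667)·(3) + (1.8333)·(-2) + (-4.1667)·(1) + (2.8333)·(0)) / 5 = -20/5 = -4
  s[B,B] = ((0)·(0) + (-2)·(-2) + (3)·(3) + (-2)·(-2) + (1)·(1) + (0)·(0)) / 5 = 18/5 = 3.6
  Sample standard deviations s_i = √(s[i,i]):
  s(A) = √(8.5667) = 2.9269
  s(B) = √(3.6) = 1.8974

Step 3 — r_{ij} = s_{ij} / (s_i · s_j):
  r[A,A] = 1 (diagonal).
  r[A,B] = -4 / (2.9269 · 1.8974) = -4 / 5.5534 = -0.7203
  r[B,B] = 1 (diagonal).

R is symmetric with unit diagonal. Assembling:

R = [[1, -0.7203],
 [-0.7203, 1]]


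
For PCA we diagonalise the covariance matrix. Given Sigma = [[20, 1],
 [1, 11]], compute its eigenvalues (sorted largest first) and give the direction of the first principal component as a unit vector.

Step 1 — characteristic polynomial of 2×2 Sigma:
  det(Sigma - λI) = λ² - trace · λ + det = 0.
  trace = 20 + 11 = 31, det = 20·11 - (1)² = 219.
Step 2 — discriminant:
  Δ = trace² - 4·det = 961 - 876 = 85.
Step 3 — eigenvalues:
  λ = (trace ± √Δ)/2 = (31 ± 9.2195)/2,
  λ_1 = 20.1098,  λ_2 = 10.8902.

Step 4 — unit eigenvector for λ_1: solve (Sigma - λ_1 I)v = 0. First row:
  (20 - 20.1098)·v_x + (1)·v_y = 0, i.e. (-0.1098)·v_x + (1)·v_y = 0,
  so v ∝ (b, λ_1 - a) = (1, 0.1098) = u.
  ||u|| = √((1)² + (0.1098)²) = √(1.012) ≈ 1.006,
  v_1 = u/||u|| ≈ (0.994, 0.1091) (||v_1|| = 1).

λ_1 = 20.1098,  λ_2 = 10.8902;  v_1 ≈ (0.994, 0.1091)


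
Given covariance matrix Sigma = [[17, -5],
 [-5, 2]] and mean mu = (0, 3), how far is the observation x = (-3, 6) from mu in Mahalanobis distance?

Step 1 — centre the observation: (x - mu) = (-3, 3).

Step 2 — invert Sigma. det(Sigma) = 17·2 - (-5)² = 9.
  Sigma^{-1} = (1/det) · [[d, -b], [-b, a]] = [[0.2222, 0.5556],
 [0.5556, 1.8889]].

Step 3 — form the quadratic (x - mu)^T · Sigma^{-1} · (x - mu):
  Sigma^{-1} · (x - mu) = (1, 4).
  (x - mu)^T · [Sigma^{-1} · (x - mu)] = (-3)·(1) + (3)·(4) = 9.

Step 4 — take square root: d = √(9) ≈ 3.

d(x, mu) = √(9) ≈ 3


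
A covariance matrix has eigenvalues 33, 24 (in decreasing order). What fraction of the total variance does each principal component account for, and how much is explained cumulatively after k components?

Step 1 — total variance = trace(Sigma) = Σ λ_i = 33 + 24 = 57.

Step 2 — fraction explained by component i = λ_i / Σ λ:
  PC1: 33/57 = 0.5789
  PC2: 24/57 = 0.4211

Step 3 — cumulative fraction after k components = (λ_1 + ... + λ_k) / Σ λ:
  k = 1: 33/57 = 0.5789
  k = 2: (33 + 24)/57 = 57/57 = 1

Summary (fraction, with percent):

explained: PC1 0.5789 (57.89%), PC2 0.4211 (42.11%);  cumulative: 0.5789, 1


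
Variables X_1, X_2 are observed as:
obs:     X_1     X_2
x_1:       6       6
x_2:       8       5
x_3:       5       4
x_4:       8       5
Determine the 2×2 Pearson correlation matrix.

Step 1 — column means:
  mean(X_1) = (6 + 8 + 5 + 8) / 4 = 27/4 = 6.75
  mean(X_2) = (6 + 5 + 4 + 5) / 4 = 20/4 = 5

Step 2 — sample variances and covariances s[i,j] = (1/(n-1)) · Σ_k (x_{k,i} - mean_i) · (x_{k,j} - mean_j), with n-1 = 3:
  s[X_1,X_1] = ((-0.75)·(-0.75) + (1.25)·(1.25) + (-1.75)·(-1.75) + (1.25)·(1.25)) / 3 = 6.75/3 = 2.25
  s[X_1,X_2] = ((-0.75)·(1) + (1.25)·(0) + (-1.75)·(-1) + (1.25)·(0)) / 3 = 1/3 = 0.3333
  s[X_2,X_2] = ((1)·(1) + (0)·(0) + (-1)·(-1) + (0)·(0)) / 3 = 2/3 = 0.6667
  Sample standard deviations s_i = √(s[i,i]):
  s(X_1) = √(2.25) = 1.5
  s(X_2) = √(0.6667) = 0.8165

Step 3 — r_{ij} = s_{ij} / (s_i · s_j):
  r[X_1,X_1] = 1 (diagonal).
  r[X_1,X_2] = 0.3333 / (1.5 · 0.8165) = 0.3333 / 1.2247 = 0.2722
  r[X_2,X_2] = 1 (diagonal).

R is symmetric with unit diagonal. Assembling:

R = [[1, 0.2722],
 [0.2722, 1]]


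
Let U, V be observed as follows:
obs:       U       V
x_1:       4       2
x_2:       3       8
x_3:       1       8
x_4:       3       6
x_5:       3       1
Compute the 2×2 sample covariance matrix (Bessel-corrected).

Step 1 — column means:
  mean(U) = (4 + 3 + 1 + 3 + 3) / 5 = 14/5 = 2.8
  mean(V) = (2 + 8 + 8 + 6 + 1) / 5 = 25/5 = 5

Step 2 — sample covariance S[i,j] = (1/(n-1)) · Σ_k (x_{k,i} - mean_i) · (x_{k,j} - mean_j), with n-1 = 4.
  S[U,U] = ((1.2)·(1.2) + (0.2)·(0.2) + (-1.8)·(-1.8) + (0.2)·(0.2) + (0.2)·(0.2)) / 4 = 4.8/4 = 1.2
  S[U,V] = ((1.2)·(-3) + (0.2)·(3) + (-1.8)·(3) + (0.2)·(1) + (0.2)·(-4)) / 4 = -9/4 = -2.25
  S[V,V] = ((-3)·(-3) + (3)·(3) + (3)·(3) + (1)·(1) + (-4)·(-4)) / 4 = 44/4 = 11

S is symmetric (S[j,i] = S[i,j]). Assembling:

S = [[1.2, -2.25],
 [-2.25, 11]]


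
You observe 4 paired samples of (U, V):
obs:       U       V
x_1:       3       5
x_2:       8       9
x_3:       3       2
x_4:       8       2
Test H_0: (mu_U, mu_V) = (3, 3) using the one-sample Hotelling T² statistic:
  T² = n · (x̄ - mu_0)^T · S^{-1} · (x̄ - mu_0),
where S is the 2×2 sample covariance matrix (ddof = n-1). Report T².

Step 1 — sample mean vector:
  mean(U) = (3 + 8 + 3 + 8) / 4 = 22/4 = 5.5
  mean(V) = (5 + 9 + 2 + 2) / 4 = 18/4 = 4.5
  x̄ = (5.5, 4.5),  deviation x̄ - mu_0 = (5.5, 4.5) - (3, 3) = (2.5, 1.5).

Step 2 — sample covariance matrix, S[i,j] = (1/(n-1)) · Σ_k (x_{k,i} - mean_i) · (x_{k,j} - mean_j), divisor n-1 = 3:
  S[U,U] = ((-2.5)·(-2.5) + (2.5)·(2.5) + (-2.5)·(-2.5) + (2.5)·(2.5)) / 3 = 25/3 = 8.3333
  S[U,V] = ((-2.5)·(0.5) + (2.5)·(4.5) + (-2.5)·(-2.5) + (2.5)·(-2.5)) / 3 = 10/3 = 3.3333
  S[V,V] = ((0.5)·(0.5) + (4.5)·(4.5) + (-2.5)·(-2.5) + (-2.5)·(-2.5)) / 3 = 33/3 = 11
  S = [[8.3333, 3.3333],
 [3.3333, 11]].

Step 3 — invert S. det(S) = 8.3333·11 - (3.3333)² = 80.5556.
  S^{-1} = (1/det) · [[d, -b], [-b, a]] = [[0.1366, -0.0414],
 [-0.0414, 0.1034]].

Step 4 — quadratic form (x̄ - mu_0)^T · S^{-1} · (x̄ - mu_0):
  S^{-1} · (x̄ - mu_0) = (0.2793, 0.0517),
  (x̄ - mu_0)^T · [...] = (2.5)·(0.2793) + (1.5)·(0.0517) = 0.7759.

Step 5 — scale by n: T² = 4 · 0.7759 = 3.1034.

T² ≈ 3.1034


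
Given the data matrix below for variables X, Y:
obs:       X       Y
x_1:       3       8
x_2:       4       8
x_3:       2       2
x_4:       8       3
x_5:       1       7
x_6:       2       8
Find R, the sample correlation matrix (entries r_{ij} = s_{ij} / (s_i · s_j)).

Step 1 — column means:
  mean(X) = (3 + 4 + 2 + 8 + 1 + 2) / 6 = 20/6 = 3.3333
  mean(Y) = (8 + 8 + 2 + 3 + 7 + 8) / 6 = 36/6 = 6

Step 2 — sample variances and covariances s[i,j] = (1/(n-1)) · Σ_k (x_{k,i} - mean_i) · (x_{k,j} - mean_j), with n-1 = 5:
  s[X,X] = ((-0.3333)·(-0.3333) + (0.6667)·(0.6667) + (-1.3333)·(-1.3333) + (4.6667)·(4.6667) + (-2.3333)·(-2.3333) + (-1.3333)·(-1.3333)) / 5 = 31.3333/5 = 6.2667
  s[X,Y] = ((-0.3333)·(2) + (0.6667)·(2) + (-1.3333)·(-4) + (4.6667)·(-3) + (-2.3333)·(1) + (-1.3333)·(2)) / 5 = -13/5 = -2.6
  s[Y,Y] = ((2)·(2) + (2)·(2) + (-4)·(-4) + (-3)·(-3) + (1)·(1) + (2)·(2)) / 5 = 38/5 = 7.6
  Sample standard deviations s_i = √(s[i,i]):
  s(X) = √(6.2667) = 2.5033
  s(Y) = √(7.6) = 2.7568

Step 3 — r_{ij} = s_{ij} / (s_i · s_j):
  r[X,X] = 1 (diagonal).
  r[X,Y] = -2.6 / (2.5033 · 2.7568) = -2.6 / 6.9012 = -0.3767
  r[Y,Y] = 1 (diagonal).

R is symmetric with unit diagonal. Assembling:

R = [[1, -0.3767],
 [-0.3767, 1]]


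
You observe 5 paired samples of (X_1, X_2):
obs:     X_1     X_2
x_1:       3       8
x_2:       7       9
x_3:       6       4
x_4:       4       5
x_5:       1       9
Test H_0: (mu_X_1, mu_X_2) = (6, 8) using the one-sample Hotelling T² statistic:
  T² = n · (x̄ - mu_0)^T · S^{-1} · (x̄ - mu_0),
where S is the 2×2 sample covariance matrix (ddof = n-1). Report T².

Step 1 — sample mean vector:
  mean(X_1) = (3 + 7 + 6 + 4 + 1) / 5 = 21/5 = 4.2
  mean(X_2) = (8 + 9 + 4 + 5 + 9) / 5 = 35/5 = 7
  x̄ = (4.2, 7),  deviation x̄ - mu_0 = (4.2, 7) - (6, 8) = (-1.8, -1).

Step 2 — sample covariance matrix, S[i,j] = (1/(n-1)) · Σ_k (x_{k,i} - mean_i) · (x_{k,j} - mean_j), divisor n-1 = 4:
  S[X_1,X_1] = ((-1.2)·(-1.2) + (2.8)·(2.8) + (1.8)·(1.8) + (-0.2)·(-0.2) + (-3.2)·(-3.2)) / 4 = 22.8/4 = 5.7
  S[X_1,X_2] = ((-1.2)·(1) + (2.8)·(2) + (1.8)·(-3) + (-0.2)·(-2) + (-3.2)·(2)) / 4 = -7/4 = -1.75
  S[X_2,X_2] = ((1)·(1) + (2)·(2) + (-3)·(-3) + (-2)·(-2) + (2)·(2)) / 4 = 22/4 = 5.5
  S = [[5.7, -1.75],
 [-1.75, 5.5]].

Step 3 — invert S. det(S) = 5.7·5.5 - (-1.75)² = 28.2875.
  S^{-1} = (1/det) · [[d, -b], [-b, a]] = [[0.1944, 0.0619],
 [0.0619, 0.2015]].

Step 4 — quadratic form (x̄ - mu_0)^T · S^{-1} · (x̄ - mu_0):
  S^{-1} · (x̄ - mu_0) = (-0.4118, -0.3129),
  (x̄ - mu_0)^T · [...] = (-1.8)·(-0.4118) + (-1)·(-0.3129) = 1.0542.

Step 5 — scale by n: T² = 5 · 1.0542 = 5.2709.

T² ≈ 5.2709


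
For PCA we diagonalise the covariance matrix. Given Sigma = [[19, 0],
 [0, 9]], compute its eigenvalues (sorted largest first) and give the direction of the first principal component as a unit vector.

Step 1 — characteristic polynomial of 2×2 Sigma:
  det(Sigma - λI) = λ² - trace · λ + det = 0.
  trace = 19 + 9 = 28, det = 19·9 - (0)² = 171.
Step 2 — discriminant:
  Δ = trace² - 4·det = 784 - 684 = 100.
Step 3 — eigenvalues:
  λ = (trace ± √Δ)/2 = (28 ± 10)/2,
  λ_1 = 19,  λ_2 = 9.

Step 4 — unit eigenvector for λ_1: Sigma is diagonal, so its eigenvectors are the coordinate axes. λ_1 = 19 is the diagonal entry on the first coordinate axis, hence
  v_1 = (1, 0) (||v_1|| = 1).

λ_1 = 19,  λ_2 = 9;  v_1 ≈ (1, 0)


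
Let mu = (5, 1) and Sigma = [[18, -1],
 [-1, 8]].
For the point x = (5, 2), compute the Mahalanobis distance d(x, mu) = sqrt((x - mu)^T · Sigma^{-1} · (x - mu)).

Step 1 — centre the observation: (x - mu) = (0, 1).

Step 2 — invert Sigma. det(Sigma) = 18·8 - (-1)² = 143.
  Sigma^{-1} = (1/det) · [[d, -b], [-b, a]] = [[0.0559, 0.007],
 [0.007, 0.1259]].

Step 3 — form the quadratic (x - mu)^T · Sigma^{-1} · (x - mu):
  Sigma^{-1} · (x - mu) = (0.007, 0.1259).
  (x - mu)^T · [Sigma^{-1} · (x - mu)] = (0)·(0.007) + (1)·(0.1259) = 0.1259.

Step 4 — take square root: d = √(0.1259) ≈ 0.3548.

d(x, mu) = √(0.1259) ≈ 0.3548


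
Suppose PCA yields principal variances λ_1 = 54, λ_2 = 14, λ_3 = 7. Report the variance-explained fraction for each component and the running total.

Step 1 — total variance = trace(Sigma) = Σ λ_i = 54 + 14 + 7 = 75.

Step 2 — fraction explained by component i = λ_i / Σ λ:
  PC1: 54/75 = 0.72
  PC2: 14/75 = 0.1867
  PC3: 7/75 = 0.0933

Step 3 — cumulative fraction after k components = (λ_1 + ... + λ_k) / Σ λ:
  k = 1: 54/75 = 0.72
  k = 2: (54 + 14)/75 = 68/75 = 0.9067
  k = 3: (54 + 14 + 7)/75 = 75/75 = 1

Summary (fraction, with percent):

explained: PC1 0.72 (72%), PC2 0.1867 (18.67%), PC3 0.0933 (9.33%);  cumulative: 0.72, 0.9067, 1


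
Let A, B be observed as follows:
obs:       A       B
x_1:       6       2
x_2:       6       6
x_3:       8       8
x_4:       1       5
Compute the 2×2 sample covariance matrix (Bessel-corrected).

Step 1 — column means:
  mean(A) = (6 + 6 + 8 + 1) / 4 = 21/4 = 5.25
  mean(B) = (2 + 6 + 8 + 5) / 4 = 21/4 = 5.25

Step 2 — sample covariance S[i,j] = (1/(n-1)) · Σ_k (x_{k,i} - mean_i) · (x_{k,j} - mean_j), with n-1 = 3.
  S[A,A] = ((0.75)·(0.75) + (0.75)·(0.75) + (2.75)·(2.75) + (-4.25)·(-4.25)) / 3 = 26.75/3 = 8.9167
  S[A,B] = ((0.75)·(-3.25) + (0.75)·(0.75) + (2.75)·(2.75) + (-4.25)·(-0.25)) / 3 = 6.75/3 = 2.25
  S[B,B] = ((-3.25)·(-3.25) + (0.75)·(0.75) + (2.75)·(2.75) + (-0.25)·(-0.25)) / 3 = 18.75/3 = 6.25

S is symmetric (S[j,i] = S[i,j]). Assembling:

S = [[8.9167, 2.25],
 [2.25, 6.25]]


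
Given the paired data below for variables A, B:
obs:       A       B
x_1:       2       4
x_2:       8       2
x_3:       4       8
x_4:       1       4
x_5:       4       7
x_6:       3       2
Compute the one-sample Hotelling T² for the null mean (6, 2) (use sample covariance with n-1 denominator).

Step 1 — sample mean vector:
  mean(A) = (2 + 8 + 4 + 1 + 4 + 3) / 6 = 22/6 = 3.6667
  mean(B) = (4 + 2 + 8 + 4 + 7 + 2) / 6 = 27/6 = 4.5
  x̄ = (3.6667, 4.5),  deviation x̄ - mu_0 = (3.6667, 4.5) - (6, 2) = (-2.3333, 2.5).

Step 2 — sample covariance matrix, S[i,j] = (1/(n-1)) · Σ_k (x_{k,i} - mean_i) · (x_{k,j} - mean_j), divisor n-1 = 5:
  S[A,A] = ((-1.6667)·(-1.6667) + (4.3333)·(4.3333) + (0.3333)·(0.3333) + (-2.6667)·(-2.6667) + (0.3333)·(0.3333) + (-0.6667)·(-0.6667)) / 5 = 29.3333/5 = 5.8667
  S[A,B] = ((-1.6667)·(-0.5) + (4.3333)·(-2.5) + (0.3333)·(3.5) + (-2.6667)·(-0.5) + (0.3333)·(2.5) + (-0.6667)·(-2.5)) / 5 = -5/5 = -1
  S[B,B] = ((-0.5)·(-0.5) + (-2.5)·(-2.5) + (3.5)·(3.5) + (-0.5)·(-0.5) + (2.5)·(2.5) + (-2.5)·(-2.5)) / 5 = 31.5/5 = 6.3
  S = [[5.8667, -1],
 [-1, 6.3]].

Step 3 — invert S. det(S) = 5.8667·6.3 - (-1)² = 35.96.
  S^{-1} = (1/det) · [[d, -b], [-b, a]] = [[0.1752, 0.0278],
 [0.0278, 0.1631]].

Step 4 — quadratic form (x̄ - mu_0)^T · S^{-1} · (x̄ - mu_0):
  S^{-1} · (x̄ - mu_0) = (-0.3393, 0.343),
  (x̄ - mu_0)^T · [...] = (-2.3333)·(-0.3393) + (2.5)·(0.343) = 1.6491.

Step 5 — scale by n: T² = 6 · 1.6491 = 9.8943.

T² ≈ 9.8943


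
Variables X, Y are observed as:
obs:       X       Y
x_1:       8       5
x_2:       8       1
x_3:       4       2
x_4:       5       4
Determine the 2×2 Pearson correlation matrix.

Step 1 — column means:
  mean(X) = (8 + 8 + 4 + 5) / 4 = 25/4 = 6.25
  mean(Y) = (5 + 1 + 2 + 4) / 4 = 12/4 = 3

Step 2 — sample variances and covariances s[i,j] = (1/(n-1)) · Σ_k (x_{k,i} - mean_i) · (x_{k,j} - mean_j), with n-1 = 3:
  s[X,X] = ((1.75)·(1.75) + (1.75)·(1.75) + (-2.25)·(-2.25) + (-1.25)·(-1.25)) / 3 = 12.75/3 = 4.25
  s[X,Y] = ((1.75)·(2) + (1.75)·(-2) + (-2.25)·(-1) + (-1.25)·(1)) / 3 = 1/3 = 0.3333
  s[Y,Y] = ((2)·(2) + (-2)·(-2) + (-1)·(-1) + (1)·(1)) / 3 = 10/3 = 3.3333
  Sample standard deviations s_i = √(s[i,i]):
  s(X) = √(4.25) = 2.0616
  s(Y) = √(3.3333) = 1.8257

Step 3 — r_{ij} = s_{ij} / (s_i · s_j):
  r[X,X] = 1 (diagonal).
  r[X,Y] = 0.3333 / (2.0616 · 1.8257) = 0.3333 / 3.7639 = 0.0886
  r[Y,Y] = 1 (diagonal).

R is symmetric with unit diagonal. Assembling:

R = [[1, 0.0886],
 [0.0886, 1]]


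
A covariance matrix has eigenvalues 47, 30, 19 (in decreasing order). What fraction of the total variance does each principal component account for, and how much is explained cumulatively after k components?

Step 1 — total variance = trace(Sigma) = Σ λ_i = 47 + 30 + 19 = 96.

Step 2 — fraction explained by component i = λ_i / Σ λ:
  PC1: 47/96 = 0.4896
  PC2: 30/96 = 0.3125
  PC3: 19/96 = 0.1979

Step 3 — cumulative fraction after k components = (λ_1 + ... + λ_k) / Σ λ:
  k = 1: 47/96 = 0.4896
  k = 2: (47 + 30)/96 = 77/96 = 0.8021
  k = 3: (47 + 30 + 19)/96 = 96/96 = 1

Summary (fraction, with percent):

explained: PC1 0.4896 (48.96%), PC2 0.3125 (31.25%), PC3 0.1979 (19.79%);  cumulative: 0.4896, 0.8021, 1


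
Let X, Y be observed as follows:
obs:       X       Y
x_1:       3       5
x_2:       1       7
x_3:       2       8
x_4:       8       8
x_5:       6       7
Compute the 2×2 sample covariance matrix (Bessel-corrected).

Step 1 — column means:
  mean(X) = (3 + 1 + 2 + 8 + 6) / 5 = 20/5 = 4
  mean(Y) = (5 + 7 + 8 + 8 + 7) / 5 = 35/5 = 7

Step 2 — sample covariance S[i,j] = (1/(n-1)) · Σ_k (x_{k,i} - mean_i) · (x_{k,j} - mean_j), with n-1 = 4.
  S[X,X] = ((-1)·(-1) + (-3)·(-3) + (-2)·(-2) + (4)·(4) + (2)·(2)) / 4 = 34/4 = 8.5
  S[X,Y] = ((-1)·(-2) + (-3)·(0) + (-2)·(1) + (4)·(1) + (2)·(0)) / 4 = 4/4 = 1
  S[Y,Y] = ((-2)·(-2) + (0)·(0) + (1)·(1) + (1)·(1) + (0)·(0)) / 4 = 6/4 = 1.5

S is symmetric (S[j,i] = S[i,j]). Assembling:

S = [[8.5, 1],
 [1, 1.5]]


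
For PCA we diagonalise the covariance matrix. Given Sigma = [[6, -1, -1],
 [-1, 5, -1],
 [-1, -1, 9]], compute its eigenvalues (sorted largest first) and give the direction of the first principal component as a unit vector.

Step 1 — characteristic polynomial p(λ) = det(λI - Sigma) = λ³ - tr·λ² + c_1·λ - det, where tr = trace, c_1 = sum of the principal 2×2 minors, det = det(Sigma):
  tr = 6 + 5 + 9 = 20,
  c_1 = (6·5 - (-1)²) + (6·9 - (-1)²) + (5·9 - (-1)²) = 29 + 53 + 44 = 126,
  det = 6·(5·9 - (-1)²) - (-1)·((-1)·9 - (-1)·(-1)) + (-1)·((-1)·(-1) - 5·(-1)) = 6·(44) - (-1)·(-10) + (-1)·(6) = 248.
  So p(λ) = λ³ - 20λ² + 126λ - 248.
Step 2 — look for an integer root (rational root theorem: any rational root is an integer divisor of 248). Testing λ = 4:
  p(4) = 64 - 320 + 504 - 248 = 0  ✓
  Dividing out (λ - 4): p(λ) = (λ - 4)(λ² - 16λ + 62).
Step 3 — remaining eigenvalues from the quadratic λ² - 16λ + 62 = 0:
  Δ = 16² - 4·62 = 256 - 248 = 8,  λ = (16 ± √8)/2 = (16 ± 2.8284)/2 ≈ 9.4142 or 6.5858.
  Sorted: λ_1 = 9.4142,  λ_2 = 6.5858,  λ_3 = 4  (check: sum = 20 = tr ✓).

Step 4 — unit eigenvector for λ_1 ≈ 9.4142: v spans the null space of (Sigma - λ_1 I), whose rows are
  r_1 = (-3.4142, -1, -1),  r_2 = (-1, -4.4142, -1),  r_3 = (-1, -1, -0.4142).
  v is orthogonal to every row, so take v ∝ r_1 × r_2 = ((-1)·(-1) - (-1)·(-4.4142), (-1)·(-1) - (-3.4142)·(-1), (-3.4142)·(-4.4142) - (-1)·(-1)) ≈ (-3.4142, -2.4142, 14.0711).
  Rescale (multiply by -1 so the first nonzero entry is positive): u = (3.4142, 2.4142, -14.0711).
  ||u|| = √((3.4142)² + (2.4142)² + (-14.0711)²) = √(215.4802) ≈ 14.6792,  v_1 = u/||u|| ≈ (0.2326, 0.1645, -0.9586) (||v_1|| = 1).

λ_1 = 9.4142,  λ_2 = 6.5858,  λ_3 = 4;  v_1 ≈ (0.2326, 0.1645, -0.9586)


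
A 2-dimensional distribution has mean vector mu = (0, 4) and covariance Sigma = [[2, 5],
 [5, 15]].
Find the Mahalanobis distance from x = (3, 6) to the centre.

Step 1 — centre the observation: (x - mu) = (3, 2).

Step 2 — invert Sigma. det(Sigma) = 2·15 - (5)² = 5.
  Sigma^{-1} = (1/det) · [[d, -b], [-b, a]] = [[3, -1],
 [-1, 0.4]].

Step 3 — form the quadratic (x - mu)^T · Sigma^{-1} · (x - mu):
  Sigma^{-1} · (x - mu) = (7, -2.2).
  (x - mu)^T · [Sigma^{-1} · (x - mu)] = (3)·(7) + (2)·(-2.2) = 16.6.

Step 4 — take square root: d = √(16.6) ≈ 4.0743.

d(x, mu) = √(16.6) ≈ 4.0743


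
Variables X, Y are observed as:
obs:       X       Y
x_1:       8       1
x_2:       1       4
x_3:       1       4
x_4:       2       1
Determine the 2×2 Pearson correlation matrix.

Step 1 — column means:
  mean(X) = (8 + 1 + 1 + 2) / 4 = 12/4 = 3
  mean(Y) = (1 + 4 + 4 + 1) / 4 = 10/4 = 2.5

Step 2 — sample variances and covariances s[i,j] = (1/(n-1)) · Σ_k (x_{k,i} - mean_i) · (x_{k,j} - mean_j), with n-1 = 3:
  s[X,X] = ((5)·(5) + (-2)·(-2) + (-2)·(-2) + (-1)·(-1)) / 3 = 34/3 = 11.3333
  s[X,Y] = ((5)·(-1.5) + (-2)·(1.5) + (-2)·(1.5) + (-1)·(-1.5)) / 3 = -12/3 = -4
  s[Y,Y] = ((-1.5)·(-1.5) + (1.5)·(1.5) + (1.5)·(1.5) + (-1.5)·(-1.5)) / 3 = 9/3 = 3
  Sample standard deviations s_i = √(s[i,i]):
  s(X) = √(11.3333) = 3.3665
  s(Y) = √(3) = 1.7321

Step 3 — r_{ij} = s_{ij} / (s_i · s_j):
  r[X,X] = 1 (diagonal).
  r[X,Y] = -4 / (3.3665 · 1.7321) = -4 / 5.831 = -0.686
  r[Y,Y] = 1 (diagonal).

R is symmetric with unit diagonal. Assembling:

R = [[1, -0.686],
 [-0.686, 1]]


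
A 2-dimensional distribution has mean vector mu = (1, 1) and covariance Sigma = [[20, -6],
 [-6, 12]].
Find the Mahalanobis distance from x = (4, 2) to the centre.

Step 1 — centre the observation: (x - mu) = (3, 1).

Step 2 — invert Sigma. det(Sigma) = 20·12 - (-6)² = 204.
  Sigma^{-1} = (1/det) · [[d, -b], [-b, a]] = [[0.0588, 0.0294],
 [0.0294, 0.098]].

Step 3 — form the quadratic (x - mu)^T · Sigma^{-1} · (x - mu):
  Sigma^{-1} · (x - mu) = (0.2059, 0.1863).
  (x - mu)^T · [Sigma^{-1} · (x - mu)] = (3)·(0.2059) + (1)·(0.1863) = 0.8039.

Step 4 — take square root: d = √(0.8039) ≈ 0.8966.

d(x, mu) = √(0.8039) ≈ 0.8966


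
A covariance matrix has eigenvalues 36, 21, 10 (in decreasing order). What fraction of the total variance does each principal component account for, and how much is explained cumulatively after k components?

Step 1 — total variance = trace(Sigma) = Σ λ_i = 36 + 21 + 10 = 67.

Step 2 — fraction explained by component i = λ_i / Σ λ:
  PC1: 36/67 = 0.5373
  PC2: 21/67 = 0.3134
  PC3: 10/67 = 0.1493

Step 3 — cumulative fraction after k components = (λ_1 + ... + λ_k) / Σ λ:
  k = 1: 36/67 = 0.5373
  k = 2: (36 + 21)/67 = 57/67 = 0.8507
  k = 3: (36 + 21 + 10)/67 = 67/67 = 1

Summary (fraction, with percent):

explained: PC1 0.5373 (53.73%), PC2 0.3134 (31.34%), PC3 0.1493 (14.93%);  cumulative: 0.5373, 0.8507, 1


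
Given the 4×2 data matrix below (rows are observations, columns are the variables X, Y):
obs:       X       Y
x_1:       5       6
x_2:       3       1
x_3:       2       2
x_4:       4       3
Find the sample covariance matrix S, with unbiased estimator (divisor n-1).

Step 1 — column means:
  mean(X) = (5 + 3 + 2 + 4) / 4 = 14/4 = 3.5
  mean(Y) = (6 + 1 + 2 + 3) / 4 = 12/4 = 3

Step 2 — sample covariance S[i,j] = (1/(n-1)) · Σ_k (x_{k,i} - mean_i) · (x_{k,j} - mean_j), with n-1 = 3.
  S[X,X] = ((1.5)·(1.5) + (-0.5)·(-0.5) + (-1.5)·(-1.5) + (0.5)·(0.5)) / 3 = 5/3 = 1.6667
  S[X,Y] = ((1.5)·(3) + (-0.5)·(-2) + (-1.5)·(-1) + (0.5)·(0)) / 3 = 7/3 = 2.3333
  S[Y,Y] = ((3)·(3) + (-2)·(-2) + (-1)·(-1) + (0)·(0)) / 3 = 14/3 = 4.6667

S is symmetric (S[j,i] = S[i,j]). Assembling:

S = [[1.6667, 2.3333],
 [2.3333, 4.6667]]


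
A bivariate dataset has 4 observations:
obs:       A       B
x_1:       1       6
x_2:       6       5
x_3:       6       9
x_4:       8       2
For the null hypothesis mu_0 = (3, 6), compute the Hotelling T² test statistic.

Step 1 — sample mean vector:
  mean(A) = (1 + 6 + 6 + 8) / 4 = 21/4 = 5.25
  mean(B) = (6 + 5 + 9 + 2) / 4 = 22/4 = 5.5
  x̄ = (5.25, 5.5),  deviation x̄ - mu_0 = (5.25, 5.5) - (3, 6) = (2.25, -0.5).

Step 2 — sample covariance matrix, S[i,j] = (1/(n-1)) · Σ_k (x_{k,i} - mean_i) · (x_{k,j} - mean_j), divisor n-1 = 3:
  S[A,A] = ((-4.25)·(-4.25) + (0.75)·(0.75) + (0.75)·(0.75) + (2.75)·(2.75)) / 3 = 26.75/3 = 8.9167
  S[A,B] = ((-4.25)·(0.5) + (0.75)·(-0.5) + (0.75)·(3.5) + (2.75)·(-3.5)) / 3 = -9.5/3 = -3.1667
  S[B,B] = ((0.5)·(0.5) + (-0.5)·(-0.5) + (3.5)·(3.5) + (-3.5)·(-3.5)) / 3 = 25/3 = 8.3333
  S = [[8.9167, -3.1667],
 [-3.1667, 8.3333]].

Step 3 — invert S. det(S) = 8.9167·8.3333 - (-3.1667)² = 64.2778.
  S^{-1} = (1/det) · [[d, -b], [-b, a]] = [[0.1296, 0.0493],
 [0.0493, 0.1387]].

Step 4 — quadratic form (x̄ - mu_0)^T · S^{-1} · (x̄ - mu_0):
  S^{-1} · (x̄ - mu_0) = (0.2671, 0.0415),
  (x̄ - mu_0)^T · [...] = (2.25)·(0.2671) + (-0.5)·(0.0415) = 0.5802.

Step 5 — scale by n: T² = 4 · 0.5802 = 2.3207.

T² ≈ 2.3207


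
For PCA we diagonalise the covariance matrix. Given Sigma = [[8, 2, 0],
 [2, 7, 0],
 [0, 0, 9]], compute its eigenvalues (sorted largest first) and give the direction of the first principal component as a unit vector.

Step 1 — characteristic polynomial p(λ) = det(λI - Sigma) = λ³ - tr·λ² + c_1·λ - det, where tr = trace, c_1 = sum of the principal 2×2 minors, det = det(Sigma):
  tr = 8 + 7 + 9 = 24,
  c_1 = (8·7 - (2)²) + (8·9 - (0)²) + (7·9 - (0)²) = 52 + 72 + 63 = 187,
  det = 8·(7·9 - (0)²) - (2)·((2)·9 - (0)·(0)) + (0)·((2)·(0) - 7·(0)) = 8·(63) - (2)·(18) + (0)·(0) = 468.
  So p(λ) = λ³ - 24λ² + 187λ - 468.
Step 2 — look for an integer root (rational root theorem: any rational root is an integer divisor of 468). Testing λ = 9:
  p(9) = 729 - 1944 + 1683 - 468 = 0  ✓
  Dividing out (λ - 9): p(λ) = (λ - 9)(λ² - 15λ + 52).
Step 3 — remaining eigenvalues from the quadratic λ² - 15λ + 52 = 0:
  Δ = 15² - 4·52 = 225 - 208 = 17,  λ = (15 ± √17)/2 = (15 ± 4.1231)/2 ≈ 9.5616 or 5.4384.
  Sorted: λ_1 = 9.5616,  λ_2 = 9,  λ_3 = 5.4384  (check: sum = 24 = tr ✓).

Step 4 — unit eigenvector for λ_1 ≈ 9.5616: v spans the null space of (Sigma - λ_1 I), whose rows are
  r_1 = (-1.5616, 2, 0),  r_2 = (2, -2.5616, 0),  r_3 = (0, 0, -0.5616).
  v is orthogonal to every row, so take v ∝ r_1 × r_3 = ((2)·(-0.5616) - (0)·(0), (0)·(0) - (-1.5616)·(-0.5616), (-1.5616)·(0) - (2)·(0)) ≈ (-1.1231, -0.8769, 0).
  Rescale (multiply by -1 so the first nonzero entry is positive): u = (1.1231, 0.8769, 0).
  ||u|| = √((1.1231)² + (0.8769)² + (0)²) = √(2.0303) ≈ 1.4249,  v_1 = u/||u|| ≈ (0.7882, 0.6154, 0) (||v_1|| = 1).

λ_1 = 9.5616,  λ_2 = 9,  λ_3 = 5.4384;  v_1 ≈ (0.7882, 0.6154, 0)


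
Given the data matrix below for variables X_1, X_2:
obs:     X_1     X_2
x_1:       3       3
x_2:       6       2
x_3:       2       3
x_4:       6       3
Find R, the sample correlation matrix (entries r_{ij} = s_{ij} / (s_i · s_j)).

Step 1 — column means:
  mean(X_1) = (3 + 6 + 2 + 6) / 4 = 17/4 = 4.25
  mean(X_2) = (3 + 2 + 3 + 3) / 4 = 11/4 = 2.75

Step 2 — sample variances and covariances s[i,j] = (1/(n-1)) · Σ_k (x_{k,i} - mean_i) · (x_{k,j} - mean_j), with n-1 = 3:
  s[X_1,X_1] = ((-1.25)·(-1.25) + (1.75)·(1.75) + (-2.25)·(-2.25) + (1.75)·(1.75)) / 3 = 12.75/3 = 4.25
  s[X_1,X_2] = ((-1.25)·(0.25) + (1.75)·(-0.75) + (-2.25)·(0.25) + (1.75)·(0.25)) / 3 = -1.75/3 = -0.5833
  s[X_2,X_2] = ((0.25)·(0.25) + (-0.75)·(-0.75) + (0.25)·(0.25) + (0.25)·(0.25)) / 3 = 0.75/3 = 0.25
  Sample standard deviations s_i = √(s[i,i]):
  s(X_1) = √(4.25) = 2.0616
  s(X_2) = √(0.25) = 0.5

Step 3 — r_{ij} = s_{ij} / (s_i · s_j):
  r[X_1,X_1] = 1 (diagonal).
  r[X_1,X_2] = -0.5833 / (2.0616 · 0.5) = -0.5833 / 1.0308 = -0.5659
  r[X_2,X_2] = 1 (diagonal).

R is symmetric with unit diagonal. Assembling:

R = [[1, -0.5659],
 [-0.5659, 1]]


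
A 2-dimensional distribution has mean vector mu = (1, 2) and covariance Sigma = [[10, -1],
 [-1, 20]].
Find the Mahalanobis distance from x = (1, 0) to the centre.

Step 1 — centre the observation: (x - mu) = (0, -2).

Step 2 — invert Sigma. det(Sigma) = 10·20 - (-1)² = 199.
  Sigma^{-1} = (1/det) · [[d, -b], [-b, a]] = [[0.1005, 0.005],
 [0.005, 0.0503]].

Step 3 — form the quadratic (x - mu)^T · Sigma^{-1} · (x - mu):
  Sigma^{-1} · (x - mu) = (-0.0101, -0.1005).
  (x - mu)^T · [Sigma^{-1} · (x - mu)] = (0)·(-0.0101) + (-2)·(-0.1005) = 0.201.

Step 4 — take square root: d = √(0.201) ≈ 0.4483.

d(x, mu) = √(0.201) ≈ 0.4483


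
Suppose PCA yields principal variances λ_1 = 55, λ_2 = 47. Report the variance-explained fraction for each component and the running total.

Step 1 — total variance = trace(Sigma) = Σ λ_i = 55 + 47 = 102.

Step 2 — fraction explained by component i = λ_i / Σ λ:
  PC1: 55/102 = 0.5392
  PC2: 47/102 = 0.4608

Step 3 — cumulative fraction after k components = (λ_1 + ... + λ_k) / Σ λ:
  k = 1: 55/102 = 0.5392
  k = 2: (55 + 47)/102 = 102/102 = 1

Summary (fraction, with percent):

explained: PC1 0.5392 (53.92%), PC2 0.4608 (46.08%);  cumulative: 0.5392, 1


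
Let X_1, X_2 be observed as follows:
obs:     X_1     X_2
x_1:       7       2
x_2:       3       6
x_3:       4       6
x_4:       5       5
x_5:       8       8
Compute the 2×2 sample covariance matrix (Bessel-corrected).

Step 1 — column means:
  mean(X_1) = (7 + 3 + 4 + 5 + 8) / 5 = 27/5 = 5.4
  mean(X_2) = (2 + 6 + 6 + 5 + 8) / 5 = 27/5 = 5.4

Step 2 — sample covariance S[i,j] = (1/(n-1)) · Σ_k (x_{k,i} - mean_i) · (x_{k,j} - mean_j), with n-1 = 4.
  S[X_1,X_1] = ((1.6)·(1.6) + (-2.4)·(-2.4) + (-1.4)·(-1.4) + (-0.4)·(-0.4) + (2.6)·(2.6)) / 4 = 17.2/4 = 4.3
  S[X_1,X_2] = ((1.6)·(-3.4) + (-2.4)·(0.6) + (-1.4)·(0.6) + (-0.4)·(-0.4) + (2.6)·(2.6)) / 4 = -0.8/4 = -0.2
  S[X_2,X_2] = ((-3.4)·(-3.4) + (0.6)·(0.6) + (0.6)·(0.6) + (-0.4)·(-0.4) + (2.6)·(2.6)) / 4 = 19.2/4 = 4.8

S is symmetric (S[j,i] = S[i,j]). Assembling:

S = [[4.3, -0.2],
 [-0.2, 4.8]]


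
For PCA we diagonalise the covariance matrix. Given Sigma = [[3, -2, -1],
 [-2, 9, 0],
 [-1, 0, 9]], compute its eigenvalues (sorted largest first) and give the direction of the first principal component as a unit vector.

Step 1 — characteristic polynomial p(λ) = det(λI - Sigma) = λ³ - tr·λ² + c_1·λ - det, where tr = trace, c_1 = sum of the principal 2×2 minors, det = det(Sigma):
  tr = 3 + 9 + 9 = 21,
  c_1 = (3·9 - (-2)²) + (3·9 - (-1)²) + (9·9 - (0)²) = 23 + 26 + 81 = 130,
  det = 3·(9·9 - (0)²) - (-2)·((-2)·9 - (0)·(-1)) + (-1)·((-2)·(0) - 9·(-1)) = 3·(81) - (-2)·(-18) + (-1)·(9) = 198.
  So p(λ) = λ³ - 21λ² + 130λ - 198.
Step 2 — look for an integer root (rational root theorem: any rational root is an integer divisor of 198). Testing λ = 9:
  p(9) = 729 - 1701 + 1170 - 198 = 0  ✓
  Dividing out (λ - 9): p(λ) = (λ - 9)(λ² - 12λ + 22).
Step 3 — remaining eigenvalues from the quadratic λ² - 12λ + 22 = 0:
  Δ = 12² - 4·22 = 144 - 88 = 56,  λ = (12 ± √56)/2 = (12 ± 7.4833)/2 ≈ 9.7417 or 2.2583.
  Sorted: λ_1 = 9.7417,  λ_2 = 9,  λ_3 = 2.2583  (check: sum = 21 = tr ✓).

Step 4 — unit eigenvector for λ_1 ≈ 9.7417: v spans the null space of (Sigma - λ_1 I), whose rows are
  r_1 = (-6.7417, -2, -1),  r_2 = (-2, -0.7417, 0),  r_3 = (-1, 0, -0.7417).
  v is orthogonal to every row, so take v ∝ r_1 × r_2 = ((-2)·(0) - (-1)·(-0.7417), (-1)·(-2) - (-6.7417)·(0), (-6.7417)·(-0.7417) - (-2)·(-2)) ≈ (-0.7417, 2, 1).
  Rescale (multiply by -1 so the first nonzero entry is positive): u = (0.7417, -2, -1).
  ||u|| = √((0.7417)² + (-2)² + (-1)²) = √(5.5501) ≈ 2.3559,  v_1 = u/||u|| ≈ (0.3148, -0.8489, -0.4245) (||v_1|| = 1).

λ_1 = 9.7417,  λ_2 = 9,  λ_3 = 2.2583;  v_1 ≈ (0.3148, -0.8489, -0.4245)


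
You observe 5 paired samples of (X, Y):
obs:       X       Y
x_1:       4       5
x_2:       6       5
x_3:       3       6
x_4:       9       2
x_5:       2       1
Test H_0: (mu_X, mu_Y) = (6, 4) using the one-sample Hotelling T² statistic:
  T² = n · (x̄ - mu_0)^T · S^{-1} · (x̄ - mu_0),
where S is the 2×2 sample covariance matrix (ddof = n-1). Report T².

Step 1 — sample mean vector:
  mean(X) = (4 + 6 + 3 + 9 + 2) / 5 = 24/5 = 4.8
  mean(Y) = (5 + 5 + 6 + 2 + 1) / 5 = 19/5 = 3.8
  x̄ = (4.8, 3.8),  deviation x̄ - mu_0 = (4.8, 3.8) - (6, 4) = (-1.2, -0.2).

Step 2 — sample covariance matrix, S[i,j] = (1/(n-1)) · Σ_k (x_{k,i} - mean_i) · (x_{k,j} - mean_j), divisor n-1 = 4:
  S[X,X] = ((-0.8)·(-0.8) + (1.2)·(1.2) + (-1.8)·(-1.8) + (4.2)·(4.2) + (-2.8)·(-2.8)) / 4 = 30.8/4 = 7.7
  S[X,Y] = ((-0.8)·(1.2) + (1.2)·(1.2) + (-1.8)·(2.2) + (4.2)·(-1.8) + (-2.8)·(-2.8)) / 4 = -3.2/4 = -0.8
  S[Y,Y] = ((1.2)·(1.2) + (1.2)·(1.2) + (2.2)·(2.2) + (-1.8)·(-1.8) + (-2.8)·(-2.8)) / 4 = 18.8/4 = 4.7
  S = [[7.7, -0.8],
 [-0.8, 4.7]].

Step 3 — invert S. det(S) = 7.7·4.7 - (-0.8)² = 35.55.
  S^{-1} = (1/det) · [[d, -b], [-b, a]] = [[0.1322, 0.0225],
 [0.0225, 0.2166]].

Step 4 — quadratic form (x̄ - mu_0)^T · S^{-1} · (x̄ - mu_0):
  S^{-1} · (x̄ - mu_0) = (-0.1632, -0.0703),
  (x̄ - mu_0)^T · [...] = (-1.2)·(-0.1632) + (-0.2)·(-0.0703) = 0.2098.

Step 5 — scale by n: T² = 5 · 0.2098 = 1.0492.

T² ≈ 1.0492


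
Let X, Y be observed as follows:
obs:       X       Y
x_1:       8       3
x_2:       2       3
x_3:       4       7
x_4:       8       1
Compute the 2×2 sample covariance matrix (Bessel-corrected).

Step 1 — column means:
  mean(X) = (8 + 2 + 4 + 8) / 4 = 22/4 = 5.5
  mean(Y) = (3 + 3 + 7 + 1) / 4 = 14/4 = 3.5

Step 2 — sample covariance S[i,j] = (1/(n-1)) · Σ_k (x_{k,i} - mean_i) · (x_{k,j} - mean_j), with n-1 = 3.
  S[X,X] = ((2.5)·(2.5) + (-3.5)·(-3.5) + (-1.5)·(-1.5) + (2.5)·(2.5)) / 3 = 27/3 = 9
  S[X,Y] = ((2.5)·(-0.5) + (-3.5)·(-0.5) + (-1.5)·(3.5) + (2.5)·(-2.5)) / 3 = -11/3 = -3.6667
  S[Y,Y] = ((-0.5)·(-0.5) + (-0.5)·(-0.5) + (3.5)·(3.5) + (-2.5)·(-2.5)) / 3 = 19/3 = 6.3333

S is symmetric (S[j,i] = S[i,j]). Assembling:

S = [[9, -3.6667],
 [-3.6667, 6.3333]]


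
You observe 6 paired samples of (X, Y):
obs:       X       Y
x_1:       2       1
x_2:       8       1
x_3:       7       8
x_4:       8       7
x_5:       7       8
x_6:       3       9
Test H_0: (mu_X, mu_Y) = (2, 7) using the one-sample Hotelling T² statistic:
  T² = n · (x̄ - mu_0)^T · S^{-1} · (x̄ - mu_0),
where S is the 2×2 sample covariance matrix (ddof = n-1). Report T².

Step 1 — sample mean vector:
  mean(X) = (2 + 8 + 7 + 8 + 7 + 3) / 6 = 35/6 = 5.8333
  mean(Y) = (1 + 1 + 8 + 7 + 8 + 9) / 6 = 34/6 = 5.6667
  x̄ = (5.8333, 5.6667),  deviation x̄ - mu_0 = (5.8333, 5.6667) - (2, 7) = (3.8333, -1.3333).

Step 2 — sample covariance matrix, S[i,j] = (1/(n-1)) · Σ_k (x_{k,i} - mean_i) · (x_{k,j} - mean_j), divisor n-1 = 5:
  S[X,X] = ((-3.8333)·(-3.8333) + (2.1667)·(2.1667) + (1.1667)·(1.1667) + (2.1667)·(2.1667) + (1.1667)·(1.1667) + (-2.8333)·(-2.8333)) / 5 = 34.8333/5 = 6.9667
  S[X,Y] = ((-3.8333)·(-4.6667) + (2.1667)·(-4.6667) + (1.1667)·(2.3333) + (2.1667)·(1.3333) + (1.1667)·(2.3333) + (-2.8333)·(3.3333)) / 5 = 6.6667/5 = 1.3333
  S[Y,Y] = ((-4.6667)·(-4.6667) + (-4.6667)·(-4.6667) + (2.3333)·(2.3333) + (1.3333)·(1.3333) + (2.3333)·(2.3333) + (3.3333)·(3.3333)) / 5 = 67.3333/5 = 13.4667
  S = [[6.9667, 1.3333],
 [1.3333, 13.4667]].

Step 3 — invert S. det(S) = 6.9667·13.4667 - (1.3333)² = 92.04.
  S^{-1} = (1/det) · [[d, -b], [-b, a]] = [[0.1463, -0.0145],
 [-0.0145, 0.0757]].

Step 4 — quadratic form (x̄ - mu_0)^T · S^{-1} · (x̄ - mu_0):
  S^{-1} · (x̄ - mu_0) = (0.5802, -0.1565),
  (x̄ - mu_0)^T · [...] = (3.8333)·(0.5802) + (-1.3333)·(-0.1565) = 2.4326.

Step 5 — scale by n: T² = 6 · 2.4326 = 14.5958.

T² ≈ 14.5958


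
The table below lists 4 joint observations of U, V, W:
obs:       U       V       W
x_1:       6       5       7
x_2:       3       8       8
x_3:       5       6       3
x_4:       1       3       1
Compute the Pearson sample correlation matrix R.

Step 1 — column means:
  mean(U) = (6 + 3 + 5 + 1) / 4 = 15/4 = 3.75
  mean(V) = (5 + 8 + 6 + 3) / 4 = 22/4 = 5.5
  mean(W) = (7 + 8 + 3 + 1) / 4 = 19/4 = 4.75

Step 2 — sample variances and covariances s[i,j] = (1/(n-1)) · Σ_k (x_{k,i} - mean_i) · (x_{k,j} - mean_j), with n-1 = 3:
  s[U,U] = ((2.25)·(2.25) + (-0.75)·(-0.75) + (1.25)·(1.25) + (-2.75)·(-2.75)) / 3 = 14.75/3 = 4.9167
  s[U,V] = ((2.25)·(-0.5) + (-0.75)·(2.5) + (1.25)·(0.5) + (-2.75)·(-2.5)) / 3 = 4.5/3 = 1.5
  s[U,W] = ((2.25)·(2.25) + (-0.75)·(3.25) + (1.25)·(-1.75) + (-2.75)·(-3.75)) / 3 = 10.75/3 = 3.5833
  s[V,V] = ((-0.5)·(-0.5) + (2.5)·(2.5) + (0.5)·(0.5) + (-2.5)·(-2.5)) / 3 = 13/3 = 4.3333
  s[V,W] = ((-0.5)·(2.25) + (2.5)·(3.25) + (0.5)·(-1.75) + (-2.5)·(-3.75)) / 3 = 15.5/3 = 5.1667
  s[W,W] = ((2.25)·(2.25) + (3.25)·(3.25) + (-1.75)·(-1.75) + (-3.75)·(-3.75)) / 3 = 32.75/3 = 10.9167
  Sample standard deviations s_i = √(s[i,i]):
  s(U) = √(4.9167) = 2.2174
  s(V) = √(4.3333) = 2.0817
  s(W) = √(10.9167) = 3.304

Step 3 — r_{ij} = s_{ij} / (s_i · s_j):
  r[U,U] = 1 (diagonal).
  r[U,V] = 1.5 / (2.2174 · 2.0817) = 1.5 / 4.6158 = 0.325
  r[U,W] = 3.5833 / (2.2174 · 3.304) = 3.5833 / 7.3262 = 0.4891
  r[V,V] = 1 (diagonal).
  r[V,W] = 5.1667 / (2.0817 · 3.304) = 5.1667 / 6.8779 = 0.7512
  r[W,W] = 1 (diagonal).

R is symmetric with unit diagonal. Assembling:

R = [[1, 0.325, 0.4891],
 [0.325, 1, 0.7512],
 [0.4891, 0.7512, 1]]
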